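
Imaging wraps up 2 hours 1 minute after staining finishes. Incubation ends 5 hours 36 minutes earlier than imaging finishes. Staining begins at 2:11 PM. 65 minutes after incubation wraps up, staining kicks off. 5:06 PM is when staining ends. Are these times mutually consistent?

No

Imaging ends at 5:06 PM + 121 min = 7:07 PM.
Incubation ends at 7:07 PM − 336 min = 1:31 PM.
Staining starts at 1:31 PM + 65 min = 2:36 PM.
But staining is also said to start at 2:11 PM — a 25-minute conflict.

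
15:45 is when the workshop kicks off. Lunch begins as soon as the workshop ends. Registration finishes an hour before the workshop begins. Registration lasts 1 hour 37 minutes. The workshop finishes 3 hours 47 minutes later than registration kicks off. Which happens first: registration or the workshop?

Registration ends at 15:45 − 60 min = 14:45.
Registration starts at 14:45 − 97 min = 13:08.
Registration starts at 13:08 and the workshop starts at 15:45, so registration is first.

registration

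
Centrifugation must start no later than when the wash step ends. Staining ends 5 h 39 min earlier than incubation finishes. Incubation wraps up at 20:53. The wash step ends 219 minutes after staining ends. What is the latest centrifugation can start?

18:53

Staining ends at 20:53 − 339 min = 15:14.
The wash step ends at 15:14 + 219 min = 18:53.
Centrifugation is bounded by the wash step, so the latest it can start is 18:53.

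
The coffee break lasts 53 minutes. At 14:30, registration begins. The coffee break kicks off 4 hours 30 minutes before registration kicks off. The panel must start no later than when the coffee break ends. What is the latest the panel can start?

10:53

The coffee break starts at 14:30 − 270 min = 10:00.
The coffee break ends at 10:00 + 53 min = 10:53.
The panel is bounded by the coffee break, so the latest it can start is 10:53.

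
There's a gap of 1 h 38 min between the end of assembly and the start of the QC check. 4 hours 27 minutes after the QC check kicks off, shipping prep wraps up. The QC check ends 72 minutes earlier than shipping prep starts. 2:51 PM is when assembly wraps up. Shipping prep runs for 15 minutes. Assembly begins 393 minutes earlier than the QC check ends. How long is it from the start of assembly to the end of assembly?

1 hour 55 minutes

The QC check starts at 2:51 PM + 98 min = 4:29 PM.
Shipping prep ends at 4:29 PM + 267 min = 8:56 PM.
Shipping prep starts at 8:56 PM − 15 min = 8:41 PM.
The QC check ends at 8:41 PM − 72 min = 7:29 PM.
Assembly starts at 7:29 PM − 393 min = 12:56 PM.
From 12:56 PM to 2:51 PM is 1 hour 55 minutes.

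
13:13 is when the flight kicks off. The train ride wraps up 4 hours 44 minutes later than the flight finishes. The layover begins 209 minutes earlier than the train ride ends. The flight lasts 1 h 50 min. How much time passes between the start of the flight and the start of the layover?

185 minutes

The flight ends at 13:13 + 110 min = 15:03.
The train ride ends at 15:03 + 284 min = 19:47.
The layover starts at 19:47 − 209 min = 16:18.
From 13:13 to 16:18 is 185 minutes.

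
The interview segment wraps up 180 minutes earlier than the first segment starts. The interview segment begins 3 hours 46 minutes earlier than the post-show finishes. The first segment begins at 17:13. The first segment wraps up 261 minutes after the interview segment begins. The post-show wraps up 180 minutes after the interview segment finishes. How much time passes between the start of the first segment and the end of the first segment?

35 minutes

The interview segment ends at 17:13 − 180 min = 14:13.
The post-show ends at 14:13 + 180 min = 17:13.
The interview segment starts at 17:13 − 226 min = 13:27.
The first segment ends at 13:27 + 261 min = 17:48.
From 17:13 to 17:48 is 35 minutes.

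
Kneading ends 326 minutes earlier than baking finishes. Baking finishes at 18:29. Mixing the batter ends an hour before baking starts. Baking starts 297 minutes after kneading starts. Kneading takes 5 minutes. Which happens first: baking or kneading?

Kneading ends at 18:29 − 326 min = 13:03.
Kneading starts at 13:03 − 5 min = 12:58.
Baking starts at 12:58 + 297 min = 17:55.
Baking starts at 17:55 and kneading starts at 12:58, so kneading is first.

kneading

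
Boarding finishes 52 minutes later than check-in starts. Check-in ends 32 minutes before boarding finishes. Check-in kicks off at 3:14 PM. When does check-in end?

3:34 PM

Boarding ends at 3:14 PM + 52 min = 4:06 PM.
Check-in ends at 4:06 PM − 32 min = 3:34 PM.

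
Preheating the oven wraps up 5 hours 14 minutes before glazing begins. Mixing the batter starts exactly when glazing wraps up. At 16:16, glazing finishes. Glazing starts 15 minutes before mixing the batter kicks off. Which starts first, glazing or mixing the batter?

glazing

Mixing the batter starts at 16:16.
Glazing starts at 16:16 − 15 min = 16:01.
Glazing starts at 16:01 and mixing the batter starts at 16:16, so glazing is first.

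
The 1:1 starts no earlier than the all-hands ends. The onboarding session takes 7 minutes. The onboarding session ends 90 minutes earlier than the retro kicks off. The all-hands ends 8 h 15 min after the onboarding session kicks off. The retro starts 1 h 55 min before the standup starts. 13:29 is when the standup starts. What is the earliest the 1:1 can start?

The retro starts at 13:29 − 115 min = 11:34.
The onboarding session ends at 11:34 − 90 min = 10:04.
The onboarding session starts at 10:04 − 7 min = 09:57.
The all-hands ends at 09:57 + 495 min = 18:12.
The 1:1 is bounded by the all-hands, so the earliest it can start is 18:12.

18:12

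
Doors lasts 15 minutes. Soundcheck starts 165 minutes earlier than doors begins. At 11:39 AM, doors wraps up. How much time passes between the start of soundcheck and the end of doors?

180 minutes

Doors starts at 11:39 AM − 15 min = 11:24 AM.
Soundcheck starts at 11:24 AM − 165 min = 8:39 AM.
From 8:39 AM to 11:39 AM is 180 minutes.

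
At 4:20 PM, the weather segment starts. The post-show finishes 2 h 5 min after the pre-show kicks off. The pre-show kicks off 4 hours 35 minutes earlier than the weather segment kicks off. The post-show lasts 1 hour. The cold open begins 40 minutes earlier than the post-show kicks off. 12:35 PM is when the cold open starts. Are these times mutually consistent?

The pre-show starts at 4:20 PM − 275 min = 11:45 AM.
The post-show ends at 11:45 AM + 125 min = 1:50 PM.
The post-show starts at 1:50 PM − 60 min = 12:50 PM.
The cold open starts at 12:50 PM − 40 min = 12:10 PM.
But the cold open is also said to start at 12:35 PM — a 25-minute conflict.

No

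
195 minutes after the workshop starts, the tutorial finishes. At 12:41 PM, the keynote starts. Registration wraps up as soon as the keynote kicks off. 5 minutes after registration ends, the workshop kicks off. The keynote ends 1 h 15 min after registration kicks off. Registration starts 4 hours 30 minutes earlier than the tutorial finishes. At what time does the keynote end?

Registration ends at 12:41 PM.
The workshop starts at 12:41 PM + 5 min = 12:46 PM.
The tutorial ends at 12:46 PM + 195 min = 4:01 PM.
Registration starts at 4:01 PM − 270 min = 11:31 AM.
The keynote ends at 11:31 AM + 75 min = 12:46 PM.

12:46 PM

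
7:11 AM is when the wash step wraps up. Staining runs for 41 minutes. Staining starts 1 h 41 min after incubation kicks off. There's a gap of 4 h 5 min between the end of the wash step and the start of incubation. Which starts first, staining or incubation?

Incubation starts at 7:11 AM + 245 min = 11:16 AM.
Staining starts at 11:16 AM + 101 min = 12:57 PM.
Staining starts at 12:57 PM and incubation starts at 11:16 AM, so incubation is first.

incubation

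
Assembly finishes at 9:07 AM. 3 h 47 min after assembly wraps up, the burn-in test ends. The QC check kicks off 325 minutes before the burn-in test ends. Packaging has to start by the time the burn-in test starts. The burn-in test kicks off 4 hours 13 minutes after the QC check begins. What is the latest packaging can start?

The burn-in test ends at 9:07 AM + 227 min = 12:54 PM.
The QC check starts at 12:54 PM − 325 min = 7:29 AM.
The burn-in test starts at 7:29 AM + 253 min = 11:42 AM.
Packaging is bounded by the burn-in test, so the latest it can start is 11:42 AM.

11:42 AM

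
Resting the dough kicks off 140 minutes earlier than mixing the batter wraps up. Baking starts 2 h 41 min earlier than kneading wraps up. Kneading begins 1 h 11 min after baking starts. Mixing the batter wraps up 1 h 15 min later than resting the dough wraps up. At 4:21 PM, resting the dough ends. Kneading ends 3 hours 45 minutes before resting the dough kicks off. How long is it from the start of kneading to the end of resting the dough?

6 hours 20 minutes

Mixing the batter ends at 4:21 PM + 75 min = 5:36 PM.
Resting the dough starts at 5:36 PM − 140 min = 3:16 PM.
Kneading ends at 3:16 PM − 225 min = 11:31 AM.
Baking starts at 11:31 AM − 161 min = 8:50 AM.
Kneading starts at 8:50 AM + 71 min = 10:01 AM.
From 10:01 AM to 4:21 PM is 6 hours 20 minutes.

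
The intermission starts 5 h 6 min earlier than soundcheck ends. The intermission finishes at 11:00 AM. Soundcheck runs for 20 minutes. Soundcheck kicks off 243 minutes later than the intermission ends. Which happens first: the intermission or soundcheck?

Soundcheck starts at 11:00 AM + 243 min = 3:03 PM.
Soundcheck ends at 3:03 PM + 20 min = 3:23 PM.
The intermission starts at 3:23 PM − 306 min = 10:17 AM.
The intermission starts at 10:17 AM and soundcheck starts at 3:03 PM, so the intermission is first.

the intermission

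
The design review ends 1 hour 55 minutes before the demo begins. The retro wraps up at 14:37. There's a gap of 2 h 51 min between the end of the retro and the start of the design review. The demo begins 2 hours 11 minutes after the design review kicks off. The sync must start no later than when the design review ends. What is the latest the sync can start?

17:44

The design review starts at 14:37 + 171 min = 17:28.
The demo starts at 17:28 + 131 min = 19:39.
The design review ends at 19:39 − 115 min = 17:44.
The sync is bounded by the design review, so the latest it can start is 17:44.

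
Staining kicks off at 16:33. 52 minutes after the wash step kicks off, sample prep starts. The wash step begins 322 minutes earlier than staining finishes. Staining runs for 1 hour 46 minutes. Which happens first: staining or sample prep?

sample prep

Staining ends at 16:33 + 106 min = 18:19.
The wash step starts at 18:19 − 322 min = 12:57.
Sample prep starts at 12:57 + 52 min = 13:49.
Staining starts at 16:33 and sample prep starts at 13:49, so sample prep is first.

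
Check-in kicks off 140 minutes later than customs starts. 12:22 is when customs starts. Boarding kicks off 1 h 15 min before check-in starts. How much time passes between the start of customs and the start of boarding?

1 hour 5 minutes

Check-in starts at 12:22 + 140 min = 14:42.
Boarding starts at 14:42 − 75 min = 13:27.
From 12:22 to 13:27 is 1 hour 5 minutes.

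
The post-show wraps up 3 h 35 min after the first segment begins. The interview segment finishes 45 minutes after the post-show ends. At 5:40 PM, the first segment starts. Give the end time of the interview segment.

10:00 PM

The post-show ends at 5:40 PM + 215 min = 9:15 PM.
The interview segment ends at 9:15 PM + 45 min = 10:00 PM.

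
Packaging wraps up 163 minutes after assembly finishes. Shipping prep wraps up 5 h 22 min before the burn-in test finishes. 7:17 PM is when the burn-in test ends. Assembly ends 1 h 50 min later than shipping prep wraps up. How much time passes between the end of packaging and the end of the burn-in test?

Shipping prep ends at 7:17 PM − 322 min = 1:55 PM.
Assembly ends at 1:55 PM + 110 min = 3:45 PM.
Packaging ends at 3:45 PM + 163 min = 6:28 PM.
From 6:28 PM to 7:17 PM is 49 minutes.

49 minutes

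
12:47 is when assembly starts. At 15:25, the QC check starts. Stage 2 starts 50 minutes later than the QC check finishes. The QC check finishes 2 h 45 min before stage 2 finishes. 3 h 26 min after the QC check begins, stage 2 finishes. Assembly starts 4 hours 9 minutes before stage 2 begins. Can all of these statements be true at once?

Yes

Stage 2 ends at 15:25 + 206 min = 18:51.
The QC check ends at 18:51 − 165 min = 16:06.
Stage 2 starts at 16:06 + 50 min = 16:56.
Assembly starts at 16:56 − 249 min = 12:47.
That matches the stated 12:47, so the schedule is consistent.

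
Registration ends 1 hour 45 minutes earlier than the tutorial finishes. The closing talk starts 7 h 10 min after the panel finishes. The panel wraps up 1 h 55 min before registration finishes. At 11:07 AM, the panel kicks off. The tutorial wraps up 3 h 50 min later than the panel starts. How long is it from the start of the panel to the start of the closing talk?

The tutorial ends at 11:07 AM + 230 min = 2:57 PM.
Registration ends at 2:57 PM − 105 min = 1:12 PM.
The panel ends at 1:12 PM − 115 min = 11:17 AM.
The closing talk starts at 11:17 AM + 430 min = 6:27 PM.
From 11:07 AM to 6:27 PM is 440 minutes.

440 minutes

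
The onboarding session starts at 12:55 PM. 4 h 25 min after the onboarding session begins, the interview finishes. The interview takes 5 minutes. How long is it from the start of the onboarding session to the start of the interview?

The interview ends at 12:55 PM + 265 min = 5:20 PM.
The interview starts at 5:20 PM − 5 min = 5:15 PM.
From 12:55 PM to 5:15 PM is 4 hours 20 minutes.

4 hours 20 minutes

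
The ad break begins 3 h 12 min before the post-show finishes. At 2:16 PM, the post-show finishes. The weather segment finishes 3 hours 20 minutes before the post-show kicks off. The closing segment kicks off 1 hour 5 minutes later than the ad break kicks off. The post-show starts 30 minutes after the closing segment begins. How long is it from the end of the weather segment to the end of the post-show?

The ad break starts at 2:16 PM − 192 min = 11:04 AM.
The closing segment starts at 11:04 AM + 65 min = 12:09 PM.
The post-show starts at 12:09 PM + 30 min = 12:39 PM.
The weather segment ends at 12:39 PM − 200 min = 9:19 AM.
From 9:19 AM to 2:16 PM is 297 minutes.

297 minutes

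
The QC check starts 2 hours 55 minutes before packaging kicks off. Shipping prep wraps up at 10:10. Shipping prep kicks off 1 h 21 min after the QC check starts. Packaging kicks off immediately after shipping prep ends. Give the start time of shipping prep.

Packaging starts at 10:10.
The QC check starts at 10:10 − 175 min = 07:15.
Shipping prep starts at 07:15 + 81 min = 08:36.

08:36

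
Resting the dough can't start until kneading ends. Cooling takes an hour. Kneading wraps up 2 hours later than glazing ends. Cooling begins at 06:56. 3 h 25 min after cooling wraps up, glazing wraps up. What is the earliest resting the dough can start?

Cooling ends at 06:56 + 60 min = 07:56.
Glazing ends at 07:56 + 205 min = 11:21.
Kneading ends at 11:21 + 120 min = 13:21.
Resting the dough is bounded by kneading, so the earliest it can start is 13:21.

13:21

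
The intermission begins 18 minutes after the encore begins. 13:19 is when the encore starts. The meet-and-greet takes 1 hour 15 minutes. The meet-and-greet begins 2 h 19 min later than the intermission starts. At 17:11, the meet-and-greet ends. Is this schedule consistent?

Yes

The intermission starts at 13:19 + 18 min = 13:37.
The meet-and-greet starts at 13:37 + 139 min = 15:56.
The meet-and-greet ends at 15:56 + 75 min = 17:11.
That matches the stated 17:11, so the schedule is consistent.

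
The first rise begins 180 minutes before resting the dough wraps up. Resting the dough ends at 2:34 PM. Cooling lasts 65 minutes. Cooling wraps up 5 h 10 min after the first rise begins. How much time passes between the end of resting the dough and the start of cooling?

1 hour 5 minutes

The first rise starts at 2:34 PM − 180 min = 11:34 AM.
Cooling ends at 11:34 AM + 310 min = 4:44 PM.
Cooling starts at 4:44 PM − 65 min = 3:39 PM.
From 2:34 PM to 3:39 PM is 1 hour 5 minutes.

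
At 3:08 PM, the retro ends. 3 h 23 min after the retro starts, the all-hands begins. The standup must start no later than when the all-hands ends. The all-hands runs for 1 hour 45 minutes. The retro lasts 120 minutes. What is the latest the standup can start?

6:16 PM

The retro starts at 3:08 PM − 120 min = 1:08 PM.
The all-hands starts at 1:08 PM + 203 min = 4:31 PM.
The all-hands ends at 4:31 PM + 105 min = 6:16 PM.
The standup is bounded by the all-hands, so the latest it can start is 6:16 PM.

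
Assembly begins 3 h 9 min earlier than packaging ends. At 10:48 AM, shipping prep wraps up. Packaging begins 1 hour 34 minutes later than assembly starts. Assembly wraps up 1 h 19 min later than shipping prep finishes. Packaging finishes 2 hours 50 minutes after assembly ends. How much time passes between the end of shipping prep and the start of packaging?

154 minutes

Assembly ends at 10:48 AM + 79 min = 12:07 PM.
Packaging ends at 12:07 PM + 170 min = 2:57 PM.
Assembly starts at 2:57 PM − 189 min = 11:48 AM.
Packaging starts at 11:48 AM + 94 min = 1:22 PM.
From 10:48 AM to 1:22 PM is 154 minutes.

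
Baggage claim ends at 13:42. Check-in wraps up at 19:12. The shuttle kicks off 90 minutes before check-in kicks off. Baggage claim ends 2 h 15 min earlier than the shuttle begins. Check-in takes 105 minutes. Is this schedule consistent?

Check-in starts at 19:12 − 105 min = 17:27.
The shuttle starts at 17:27 − 90 min = 15:57.
Baggage claim ends at 15:57 − 135 min = 13:42.
That matches the stated 13:42, so the schedule is consistent.

Yes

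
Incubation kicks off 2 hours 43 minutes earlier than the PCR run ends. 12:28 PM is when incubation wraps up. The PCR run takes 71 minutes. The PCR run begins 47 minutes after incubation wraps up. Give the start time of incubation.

11:43 AM

The PCR run starts at 12:28 PM + 47 min = 1:15 PM.
The PCR run ends at 1:15 PM + 71 min = 2:26 PM.
Incubation starts at 2:26 PM − 163 min = 11:43 AM.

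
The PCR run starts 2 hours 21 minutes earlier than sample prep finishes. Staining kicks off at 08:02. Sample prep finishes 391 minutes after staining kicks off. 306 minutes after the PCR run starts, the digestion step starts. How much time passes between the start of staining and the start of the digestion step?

Sample prep ends at 08:02 + 391 min = 14:33.
The PCR run starts at 14:33 − 141 min = 12:12.
The digestion step starts at 12:12 + 306 min = 17:18.
From 08:02 to 17:18 is 556 minutes.

556 minutes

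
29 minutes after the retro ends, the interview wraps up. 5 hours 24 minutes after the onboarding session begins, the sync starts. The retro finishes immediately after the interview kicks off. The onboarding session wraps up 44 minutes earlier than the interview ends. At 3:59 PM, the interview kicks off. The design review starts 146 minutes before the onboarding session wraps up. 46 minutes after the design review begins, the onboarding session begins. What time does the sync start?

The retro ends at 3:59 PM.
The interview ends at 3:59 PM + 29 min = 4:28 PM.
The onboarding session ends at 4:28 PM − 44 min = 3:44 PM.
The design review starts at 3:44 PM − 146 min = 1:18 PM.
The onboarding session starts at 1:18 PM + 46 min = 2:04 PM.
The sync starts at 2:04 PM + 324 min = 7:28 PM.

7:28 PM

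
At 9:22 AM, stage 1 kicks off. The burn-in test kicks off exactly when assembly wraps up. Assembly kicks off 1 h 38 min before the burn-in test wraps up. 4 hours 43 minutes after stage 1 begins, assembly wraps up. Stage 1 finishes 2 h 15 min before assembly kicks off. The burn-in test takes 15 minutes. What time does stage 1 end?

Assembly ends at 9:22 AM + 283 min = 2:05 PM.
So the burn-in test starts at 2:05 PM.
The burn-in test ends at 2:05 PM + 15 min = 2:20 PM.
Assembly starts at 2:20 PM − 98 min = 12:42 PM.
Stage 1 ends at 12:42 PM − 135 min = 10:27 AM.

10:27 AM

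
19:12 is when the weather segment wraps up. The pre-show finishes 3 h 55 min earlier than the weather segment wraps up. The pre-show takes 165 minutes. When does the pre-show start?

The pre-show ends at 19:12 − 235 min = 15:17.
The pre-show starts at 15:17 − 165 min = 12:32.

12:32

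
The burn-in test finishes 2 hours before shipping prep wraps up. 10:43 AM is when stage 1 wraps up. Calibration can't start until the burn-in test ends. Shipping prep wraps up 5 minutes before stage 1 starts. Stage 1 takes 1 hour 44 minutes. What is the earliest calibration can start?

6:54 AM

Stage 1 starts at 10:43 AM − 104 min = 8:59 AM.
Shipping prep ends at 8:59 AM − 5 min = 8:54 AM.
The burn-in test ends at 8:54 AM − 120 min = 6:54 AM.
Calibration is bounded by the burn-in test, so the earliest it can start is 6:54 AM.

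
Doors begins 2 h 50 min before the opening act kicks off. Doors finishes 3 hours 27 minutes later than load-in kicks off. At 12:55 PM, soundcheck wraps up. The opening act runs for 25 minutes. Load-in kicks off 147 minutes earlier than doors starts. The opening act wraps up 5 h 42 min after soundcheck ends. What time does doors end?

4:22 PM

The opening act ends at 12:55 PM + 342 min = 6:37 PM.
The opening act starts at 6:37 PM − 25 min = 6:12 PM.
Doors starts at 6:12 PM − 170 min = 3:22 PM.
Load-in starts at 3:22 PM − 147 min = 12:55 PM.
Doors ends at 12:55 PM + 207 min = 4:22 PM.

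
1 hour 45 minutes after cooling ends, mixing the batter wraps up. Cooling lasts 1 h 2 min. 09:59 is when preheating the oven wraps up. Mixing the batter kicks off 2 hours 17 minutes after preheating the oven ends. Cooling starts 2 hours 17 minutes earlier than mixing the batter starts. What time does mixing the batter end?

Mixing the batter starts at 09:59 + 137 min = 12:16.
Cooling starts at 12:16 − 137 min = 09:59.
Cooling ends at 09:59 + 62 min = 11:01.
Mixing the batter ends at 11:01 + 105 min = 12:46.

12:46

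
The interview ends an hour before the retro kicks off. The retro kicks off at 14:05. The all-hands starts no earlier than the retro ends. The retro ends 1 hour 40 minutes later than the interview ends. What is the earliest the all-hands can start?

The interview ends at 14:05 − 60 min = 13:05.
The retro ends at 13:05 + 100 min = 14:45.
The all-hands is bounded by the retro, so the earliest it can start is 14:45.

14:45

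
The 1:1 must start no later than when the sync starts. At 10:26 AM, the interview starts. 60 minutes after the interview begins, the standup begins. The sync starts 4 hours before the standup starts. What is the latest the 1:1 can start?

7:26 AM

The standup starts at 10:26 AM + 60 min = 11:26 AM.
The sync starts at 11:26 AM − 240 min = 7:26 AM.
The 1:1 is bounded by the sync, so the latest it can start is 7:26 AM.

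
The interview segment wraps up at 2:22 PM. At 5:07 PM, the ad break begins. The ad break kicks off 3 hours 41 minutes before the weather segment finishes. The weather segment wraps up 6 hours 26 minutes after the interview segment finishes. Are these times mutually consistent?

The weather segment ends at 2:22 PM + 386 min = 8:48 PM.
The ad break starts at 8:48 PM − 221 min = 5:07 PM.
That matches the stated 5:07 PM, so the schedule is consistent.

Yes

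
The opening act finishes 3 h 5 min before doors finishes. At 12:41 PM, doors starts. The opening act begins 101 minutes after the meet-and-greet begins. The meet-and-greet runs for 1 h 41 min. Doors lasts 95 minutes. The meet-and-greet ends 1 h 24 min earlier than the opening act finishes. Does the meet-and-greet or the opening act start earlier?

the meet-and-greet

Doors ends at 12:41 PM + 95 min = 2:16 PM.
The opening act ends at 2:16 PM − 185 min = 11:11 AM.
The meet-and-greet ends at 11:11 AM − 84 min = 9:47 AM.
The meet-and-greet starts at 9:47 AM − 101 min = 8:06 AM.
The opening act starts at 8:06 AM + 101 min = 9:47 AM.
The meet-and-greet starts at 8:06 AM and the opening act starts at 9:47 AM, so the meet-and-greet is first.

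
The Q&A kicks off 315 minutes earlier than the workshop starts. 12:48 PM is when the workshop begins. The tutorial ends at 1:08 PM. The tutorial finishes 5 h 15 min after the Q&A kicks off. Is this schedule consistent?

No

The Q&A starts at 12:48 PM − 315 min = 7:33 AM.
The tutorial ends at 7:33 AM + 315 min = 12:48 PM.
But the tutorial is also said to end at 1:08 PM — a 20-minute conflict.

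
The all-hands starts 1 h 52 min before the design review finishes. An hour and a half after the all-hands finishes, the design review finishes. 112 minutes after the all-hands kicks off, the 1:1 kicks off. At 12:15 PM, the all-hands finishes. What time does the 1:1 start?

The design review ends at 12:15 PM + 90 min = 1:45 PM.
The all-hands starts at 1:45 PM − 112 min = 11:53 AM.
The 1:1 starts at 11:53 AM + 112 min = 1:45 PM.

1:45 PM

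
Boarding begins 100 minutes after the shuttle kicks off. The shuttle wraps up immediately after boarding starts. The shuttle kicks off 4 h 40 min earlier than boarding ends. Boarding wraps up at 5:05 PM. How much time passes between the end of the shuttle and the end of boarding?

The shuttle starts at 5:05 PM − 280 min = 12:25 PM.
Boarding starts at 12:25 PM + 100 min = 2:05 PM.
So the shuttle ends at 2:05 PM.
From 2:05 PM to 5:05 PM is 3 hours.

3 hours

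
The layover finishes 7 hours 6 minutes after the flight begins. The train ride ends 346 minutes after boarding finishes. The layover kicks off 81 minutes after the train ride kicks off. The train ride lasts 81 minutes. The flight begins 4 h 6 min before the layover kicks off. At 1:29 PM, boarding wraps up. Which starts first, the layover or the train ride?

the train ride

The train ride ends at 1:29 PM + 346 min = 7:15 PM.
The train ride starts at 7:15 PM − 81 min = 5:54 PM.
The layover starts at 5:54 PM + 81 min = 7:15 PM.
The layover starts at 7:15 PM and the train ride starts at 5:54 PM, so the train ride is first.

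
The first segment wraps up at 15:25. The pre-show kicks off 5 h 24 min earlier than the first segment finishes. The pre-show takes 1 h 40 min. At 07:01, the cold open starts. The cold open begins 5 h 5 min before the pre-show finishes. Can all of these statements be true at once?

The pre-show starts at 15:25 − 324 min = 10:01.
The pre-show ends at 10:01 + 100 min = 11:41.
The cold open starts at 11:41 − 305 min = 06:36.
But the cold open is also said to start at 07:01 — a 25-minute conflict.

No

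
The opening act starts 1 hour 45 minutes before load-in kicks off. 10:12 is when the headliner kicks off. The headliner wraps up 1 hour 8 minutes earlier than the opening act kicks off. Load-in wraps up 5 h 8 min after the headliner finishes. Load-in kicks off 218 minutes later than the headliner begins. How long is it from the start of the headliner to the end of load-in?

353 minutes

Load-in starts at 10:12 + 218 min = 13:50.
The opening act starts at 13:50 − 105 min = 12:05.
The headliner ends at 12:05 − 68 min = 10:57.
Load-in ends at 10:57 + 308 min = 16:05.
From 10:12 to 16:05 is 353 minutes.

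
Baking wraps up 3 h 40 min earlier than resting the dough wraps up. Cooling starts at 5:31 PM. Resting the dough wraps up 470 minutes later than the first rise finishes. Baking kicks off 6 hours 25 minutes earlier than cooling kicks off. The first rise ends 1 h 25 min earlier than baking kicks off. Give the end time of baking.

1:51 PM

Baking starts at 5:31 PM − 385 min = 11:06 AM.
The first rise ends at 11:06 AM − 85 min = 9:41 AM.
Resting the dough ends at 9:41 AM + 470 min = 5:31 PM.
Baking ends at 5:31 PM − 220 min = 1:51 PM.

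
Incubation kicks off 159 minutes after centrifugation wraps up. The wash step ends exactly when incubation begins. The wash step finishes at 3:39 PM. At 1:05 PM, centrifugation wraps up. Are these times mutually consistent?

Incubation starts at 1:05 PM + 159 min = 3:44 PM.
So the wash step ends at 3:44 PM.
But the wash step is also said to end at 3:39 PM — a 5-minute conflict.

No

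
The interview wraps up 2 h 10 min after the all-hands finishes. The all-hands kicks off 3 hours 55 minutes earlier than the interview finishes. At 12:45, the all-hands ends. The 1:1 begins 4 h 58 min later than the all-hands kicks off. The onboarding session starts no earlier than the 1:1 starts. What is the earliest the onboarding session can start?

15:58

The interview ends at 12:45 + 130 min = 14:55.
The all-hands starts at 14:55 − 235 min = 11:00.
The 1:1 starts at 11:00 + 298 min = 15:58.
The onboarding session is bounded by the 1:1, so the earliest it can start is 15:58.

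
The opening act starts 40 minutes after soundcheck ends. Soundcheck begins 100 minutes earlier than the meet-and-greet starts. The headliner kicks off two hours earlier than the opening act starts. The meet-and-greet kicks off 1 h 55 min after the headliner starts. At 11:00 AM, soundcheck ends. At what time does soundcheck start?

The opening act starts at 11:00 AM + 40 min = 11:40 AM.
The headliner starts at 11:40 AM − 120 min = 9:40 AM.
The meet-and-greet starts at 9:40 AM + 115 min = 11:35 AM.
Soundcheck starts at 11:35 AM − 100 min = 9:55 AM.

9:55 AM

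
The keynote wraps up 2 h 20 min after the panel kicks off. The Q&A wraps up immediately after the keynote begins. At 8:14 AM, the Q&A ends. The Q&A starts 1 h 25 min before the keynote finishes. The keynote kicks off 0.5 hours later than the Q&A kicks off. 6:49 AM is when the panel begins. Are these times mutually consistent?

Yes

The keynote ends at 6:49 AM + 140 min = 9:09 AM.
The Q&A starts at 9:09 AM − 85 min = 7:44 AM.
The keynote starts at 7:44 AM + 30 min = 8:14 AM.
So the Q&A ends at 8:14 AM.
That matches the stated 8:14 AM, so the schedule is consistent.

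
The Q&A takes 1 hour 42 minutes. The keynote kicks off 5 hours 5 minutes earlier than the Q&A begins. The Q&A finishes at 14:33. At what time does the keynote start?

07:46

The Q&A starts at 14:33 − 102 min = 12:51.
The keynote starts at 12:51 − 305 min = 07:46.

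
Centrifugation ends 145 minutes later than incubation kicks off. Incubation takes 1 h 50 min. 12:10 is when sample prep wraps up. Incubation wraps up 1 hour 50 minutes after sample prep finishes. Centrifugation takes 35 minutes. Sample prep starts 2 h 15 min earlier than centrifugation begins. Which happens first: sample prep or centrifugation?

Incubation ends at 12:10 + 110 min = 14:00.
Incubation starts at 14:00 − 110 min = 12:10.
Centrifugation ends at 12:10 + 145 min = 14:35.
Centrifugation starts at 14:35 − 35 min = 14:00.
Sample prep starts at 14:00 − 135 min = 11:45.
Sample prep starts at 11:45 and centrifugation starts at 14:00, so sample prep is first.

sample prep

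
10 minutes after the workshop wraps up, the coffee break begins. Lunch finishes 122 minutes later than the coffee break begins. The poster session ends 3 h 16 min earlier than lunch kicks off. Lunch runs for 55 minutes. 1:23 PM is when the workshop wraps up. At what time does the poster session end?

11:24 AM

The coffee break starts at 1:23 PM + 10 min = 1:33 PM.
Lunch ends at 1:33 PM + 122 min = 3:35 PM.
Lunch starts at 3:35 PM − 55 min = 2:40 PM.
The poster session ends at 2:40 PM − 196 min = 11:24 AM.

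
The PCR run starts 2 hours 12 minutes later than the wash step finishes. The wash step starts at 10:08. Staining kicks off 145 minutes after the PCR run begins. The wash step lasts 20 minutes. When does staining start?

15:05

The wash step ends at 10:08 + 20 min = 10:28.
The PCR run starts at 10:28 + 132 min = 12:40.
Staining starts at 12:40 + 145 min = 15:05.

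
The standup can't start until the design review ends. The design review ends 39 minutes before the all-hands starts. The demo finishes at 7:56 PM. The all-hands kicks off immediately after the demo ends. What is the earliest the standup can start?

The all-hands starts at 7:56 PM.
The design review ends at 7:56 PM − 39 min = 7:17 PM.
The standup is bounded by the design review, so the earliest it can start is 7:17 PM.

7:17 PM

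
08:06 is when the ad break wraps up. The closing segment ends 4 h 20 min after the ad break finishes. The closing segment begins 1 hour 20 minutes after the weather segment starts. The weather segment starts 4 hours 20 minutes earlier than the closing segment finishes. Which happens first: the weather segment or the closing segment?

The closing segment ends at 08:06 + 260 min = 12:26.
The weather segment starts at 12:26 − 260 min = 08:06.
The closing segment starts at 08:06 + 80 min = 09:26.
The weather segment starts at 08:06 and the closing segment starts at 09:26, so the weather segment is first.

the weather segment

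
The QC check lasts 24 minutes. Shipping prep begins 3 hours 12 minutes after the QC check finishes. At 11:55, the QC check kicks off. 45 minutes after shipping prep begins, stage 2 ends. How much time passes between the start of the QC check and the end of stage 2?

4 h 21 min

The QC check ends at 11:55 + 24 min = 12:19.
Shipping prep starts at 12:19 + 192 min = 15:31.
Stage 2 ends at 15:31 + 45 min = 16:16.
From 11:55 to 16:16 is 4 h 21 min.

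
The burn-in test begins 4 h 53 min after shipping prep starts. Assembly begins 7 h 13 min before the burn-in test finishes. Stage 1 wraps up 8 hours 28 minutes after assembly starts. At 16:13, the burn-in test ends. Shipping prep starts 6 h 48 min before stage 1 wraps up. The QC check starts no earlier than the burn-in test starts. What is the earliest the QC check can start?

Assembly starts at 16:13 − 433 min = 09:00.
Stage 1 ends at 09:00 + 508 min = 17:28.
Shipping prep starts at 17:28 − 408 min = 10:40.
The burn-in test starts at 10:40 + 293 min = 15:33.
The QC check is bounded by the burn-in test, so the earliest it can start is 15:33.

15:33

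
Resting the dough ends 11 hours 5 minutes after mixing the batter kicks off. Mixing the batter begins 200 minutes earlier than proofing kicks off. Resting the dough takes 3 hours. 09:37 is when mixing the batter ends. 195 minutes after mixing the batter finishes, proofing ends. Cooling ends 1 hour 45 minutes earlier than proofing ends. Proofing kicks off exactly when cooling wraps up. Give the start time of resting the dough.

15:52

Proofing ends at 09:37 + 195 min = 12:52.
Cooling ends at 12:52 − 105 min = 11:07.
So proofing starts at 11:07.
Mixing the batter starts at 11:07 − 200 min = 07:47.
Resting the dough ends at 07:47 + 665 min = 18:52.
Resting the dough starts at 18:52 − 180 min = 15:52.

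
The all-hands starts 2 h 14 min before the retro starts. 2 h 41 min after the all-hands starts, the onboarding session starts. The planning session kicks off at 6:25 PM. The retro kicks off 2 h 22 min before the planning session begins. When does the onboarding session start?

4:30 PM

The retro starts at 6:25 PM − 142 min = 4:03 PM.
The all-hands starts at 4:03 PM − 134 min = 1:49 PM.
The onboarding session starts at 1:49 PM + 161 min = 4:30 PM.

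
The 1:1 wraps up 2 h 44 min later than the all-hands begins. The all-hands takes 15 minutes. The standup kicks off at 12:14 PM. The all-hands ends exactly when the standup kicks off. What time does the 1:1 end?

The all-hands ends at 12:14 PM.
The all-hands starts at 12:14 PM − 15 min = 11:59 AM.
The 1:1 ends at 11:59 AM + 164 min = 2:43 PM.

2:43 PM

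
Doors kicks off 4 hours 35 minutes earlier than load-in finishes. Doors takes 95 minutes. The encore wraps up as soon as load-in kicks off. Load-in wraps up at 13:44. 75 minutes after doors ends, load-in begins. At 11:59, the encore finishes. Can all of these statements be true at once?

Doors starts at 13:44 − 275 min = 09:09.
Doors ends at 09:09 + 95 min = 10:44.
Load-in starts at 10:44 + 75 min = 11:59.
So the encore ends at 11:59.
That matches the stated 11:59, so the schedule is consistent.

Yes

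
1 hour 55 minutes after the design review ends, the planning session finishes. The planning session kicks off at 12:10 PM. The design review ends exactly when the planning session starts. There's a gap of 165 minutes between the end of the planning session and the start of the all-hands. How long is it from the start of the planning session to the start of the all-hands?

The design review ends at 12:10 PM.
The planning session ends at 12:10 PM + 115 min = 2:05 PM.
The all-hands starts at 2:05 PM + 165 min = 4:50 PM.
From 12:10 PM to 4:50 PM is 4 h 40 min.

4 h 40 min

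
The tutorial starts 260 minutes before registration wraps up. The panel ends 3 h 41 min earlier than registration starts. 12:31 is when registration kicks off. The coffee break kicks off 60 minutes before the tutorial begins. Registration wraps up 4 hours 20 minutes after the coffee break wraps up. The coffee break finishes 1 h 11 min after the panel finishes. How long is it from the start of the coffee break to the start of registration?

3 h 30 min

The panel ends at 12:31 − 221 min = 08:50.
The coffee break ends at 08:50 + 71 min = 10:01.
Registration ends at 10:01 + 260 min = 14:21.
The tutorial starts at 14:21 − 260 min = 10:01.
The coffee break starts at 10:01 − 60 min = 09:01.
From 09:01 to 12:31 is 3 h 30 min.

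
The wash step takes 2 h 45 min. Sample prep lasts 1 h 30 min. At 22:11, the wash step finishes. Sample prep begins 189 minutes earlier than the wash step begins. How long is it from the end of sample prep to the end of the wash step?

4 hours 24 minutes

The wash step starts at 22:11 − 165 min = 19:26.
Sample prep starts at 19:26 − 189 min = 16:17.
Sample prep ends at 16:17 + 90 min = 17:47.
From 17:47 to 22:11 is 4 hours 24 minutes.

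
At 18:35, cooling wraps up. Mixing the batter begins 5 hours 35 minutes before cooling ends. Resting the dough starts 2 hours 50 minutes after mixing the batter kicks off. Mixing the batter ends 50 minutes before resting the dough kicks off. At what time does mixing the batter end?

15:00

Mixing the batter starts at 18:35 − 335 min = 13:00.
Resting the dough starts at 13:00 + 170 min = 15:50.
Mixing the batter ends at 15:50 − 50 min = 15:00.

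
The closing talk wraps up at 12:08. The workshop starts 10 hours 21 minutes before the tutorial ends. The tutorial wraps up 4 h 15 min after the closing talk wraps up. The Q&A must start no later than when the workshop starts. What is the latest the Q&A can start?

06:02

The tutorial ends at 12:08 + 255 min = 16:23.
The workshop starts at 16:23 − 621 min = 06:02.
The Q&A is bounded by the workshop, so the latest it can start is 06:02.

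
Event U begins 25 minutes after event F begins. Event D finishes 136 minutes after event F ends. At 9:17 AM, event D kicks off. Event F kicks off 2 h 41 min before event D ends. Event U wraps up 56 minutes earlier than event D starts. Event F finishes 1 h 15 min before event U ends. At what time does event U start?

7:06 AM

Event U ends at 9:17 AM − 56 min = 8:21 AM.
Event F ends at 8:21 AM − 75 min = 7:06 AM.
Event D ends at 7:06 AM + 136 min = 9:22 AM.
Event F starts at 9:22 AM − 161 min = 6:41 AM.
Event U starts at 6:41 AM + 25 min = 7:06 AM.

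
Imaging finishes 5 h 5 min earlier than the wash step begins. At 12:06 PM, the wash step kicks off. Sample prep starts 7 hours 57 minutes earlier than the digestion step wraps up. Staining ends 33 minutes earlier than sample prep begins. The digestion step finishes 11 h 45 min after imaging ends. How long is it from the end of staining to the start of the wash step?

110 minutes

Imaging ends at 12:06 PM − 305 min = 7:01 AM.
The digestion step ends at 7:01 AM + 705 min = 6:46 PM.
Sample prep starts at 6:46 PM − 477 min = 10:49 AM.
Staining ends at 10:49 AM − 33 min = 10:16 AM.
From 10:16 AM to 12:06 PM is 110 minutes.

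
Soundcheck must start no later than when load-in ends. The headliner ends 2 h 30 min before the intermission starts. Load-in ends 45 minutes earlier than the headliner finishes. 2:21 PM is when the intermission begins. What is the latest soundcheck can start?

11:06 AM

The headliner ends at 2:21 PM − 150 min = 11:51 AM.
Load-in ends at 11:51 AM − 45 min = 11:06 AM.
Soundcheck is bounded by load-in, so the latest it can start is 11:06 AM.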